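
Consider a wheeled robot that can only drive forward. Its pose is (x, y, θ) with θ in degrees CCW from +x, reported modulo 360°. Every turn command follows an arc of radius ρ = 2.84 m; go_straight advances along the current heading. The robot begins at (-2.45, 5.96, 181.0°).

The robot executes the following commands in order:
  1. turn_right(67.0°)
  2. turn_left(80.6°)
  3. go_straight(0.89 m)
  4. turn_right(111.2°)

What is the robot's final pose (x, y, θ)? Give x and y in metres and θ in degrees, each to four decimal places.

set_pose: (x, y, θ) = (-2.4500, 5.9600, 181.0000°), ρ = 2.84
turn_right(67.0°): centre at ρ to the right, rotate −67.0° → (-5.0940, 7.6444, 114.0000°)
turn_left(80.6°): centre at ρ to the left, rotate +80.6° → (-8.4044, 9.2376, 194.6000°)
go_straight(0.89): x += 0.89·cos θ, y += 0.89·sin θ → (-9.2656, 9.0133, 194.6000°)
turn_right(111.2°): centre at ρ to the right, rotate −111.2° → (-12.8027, 12.0880, 83.4000°)

(-12.8027, 12.0880, 83.4000°)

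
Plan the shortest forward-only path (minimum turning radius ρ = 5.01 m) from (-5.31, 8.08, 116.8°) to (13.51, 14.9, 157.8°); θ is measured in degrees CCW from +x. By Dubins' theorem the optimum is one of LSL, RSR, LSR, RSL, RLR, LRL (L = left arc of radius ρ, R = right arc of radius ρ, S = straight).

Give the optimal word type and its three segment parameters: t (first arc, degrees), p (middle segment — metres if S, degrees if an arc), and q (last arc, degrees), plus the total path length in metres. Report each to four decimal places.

RSL: t = 170.7157°, p = 7.3984 m, q = 211.7157°, L = 40.8386 m

Let ψ = atan2(Δy, Δx) = atan2(6.82, 18.82) = 19.9195° be the start→goal bearing.
Normalize: d = |goal − start| / ρ = 20.017612/5.01 = 3.995531, α = (θ_start − ψ) mod 360° = 96.8805° = 1.690883 rad, β = (θ_goal − ψ) mod 360° = 137.8805° = 2.406468 rad.
Common terms: sin α = 0.992798, cos α = -0.119799, sin β = 0.670679, cos β = -0.741747, cos(α−β) = 0.754710, d² = 15.964271. Work in radians in the unit-radius frame; every candidate has L = ρ·(t + p + q).
LSL: p² = 2 + d² − 2cos(α−β) + 2d(sin α − sin β) = 19.028923; p = √p² = 4.362215; φ = atan2(cos β − cos α, d + sin α − sin β) = -0.143064 rad; t = (φ − α) mod 2π = 4.449238 rad, q = (β − φ) mod 2π = 2.549532 rad → L = 5.01·(4.449238 + 4.362215 + 2.549532) = 5.01·11.360986 = 56.918538 m
RSR: p² = 2 + d² − 2cos(α−β) + 2d(sin β − sin α) = 13.880780; p = √p² = 3.725692; φ = atan2(cos α − cos β, d − sin α + sin β) = 0.167720 rad; t = (α − φ) mod 2π = 1.523163 rad, q = (φ − β) mod 2π = 4.044437 rad → L = 5.01·(1.523163 + 3.725692 + 4.044437) = 5.01·9.293292 = 46.559394 m
LSR: p² = d² − 2 + 2cos(α−β) + 2d(sin α + sin β) = 28.766645; p = √p² = 5.363455; φ = atan2(−cos α − cos β, d + sin α + sin β) − atan2(−2, p) = 0.508006 rad; t = (φ − α) mod 2π = 5.100308 rad, q = (φ − β) mod 2π = 4.384723 rad → L = 5.01·(5.100308 + 5.363455 + 4.384723) = 5.01·14.848486 = 74.390914 m
RSL: p² = d² − 2 + 2cos(α−β) − 2d(sin α + sin β) = 2.180736; p = √p² = 1.476731; φ = atan2(cos α + cos β, d − sin α − sin β) − atan2(2, p) = -1.288667 rad; t = (α − φ) mod 2π = 2.979550 rad, q = (β − φ) mod 2π = 3.695135 rad → L = 5.01·(2.979550 + 1.476731 + 3.695135) = 5.01·8.151417 = 40.838599 m
RLR: c = (6 − d² + 2cos(α−β) + 2d(sin α − sin β))/8 = -0.735098; p = 2π − arccos c = 3.886578 rad; φ = atan2(cos α − cos β, d − sin α + sin β) = 0.167720 rad; t = (α − φ + p/2) mod 2π = 3.466452 rad, q = (α − β − t + p) mod 2π = 5.987727 rad → L = 5.01·(3.466452 + 3.886578 + 5.987727) = 5.01·13.340757 = 66.837193 m
LRL: c = (6 − d² + 2cos(α−β) − 2d(sin α − sin β))/8 = -1.378615, |c| > 1 → infeasible
Shortest: RSL with L = 40.838599 m ≈ 40.8386 m
Convert RSL to answer units (arcs ×180/π): t = 2.979550·180/π = 170.7157°, p = ρ·p = 5.01·1.476731 = 7.3984 m, q = 3.695135·180/π = 211.7157°, L = 40.8386 m.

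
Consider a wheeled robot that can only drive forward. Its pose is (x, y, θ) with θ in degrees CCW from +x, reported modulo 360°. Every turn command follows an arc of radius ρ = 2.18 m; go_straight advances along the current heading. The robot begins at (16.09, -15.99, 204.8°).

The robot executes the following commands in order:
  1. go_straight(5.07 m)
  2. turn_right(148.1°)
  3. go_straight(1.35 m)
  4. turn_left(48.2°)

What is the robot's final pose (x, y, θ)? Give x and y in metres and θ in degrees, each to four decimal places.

set_pose: (x, y, θ) = (16.0900, -15.9900, 204.8000°), ρ = 2.18
go_straight(5.07): x += 5.07·cos θ, y += 5.07·sin θ → (11.4876, -18.1166, 204.8000°)
turn_right(148.1°): centre at ρ to the right, rotate −148.1° → (8.7511, -14.9408, 56.7000°)
go_straight(1.35): x += 1.35·cos θ, y += 1.35·sin θ → (9.4923, -13.8125, 56.7000°)
turn_left(48.2°): centre at ρ to the left, rotate +48.2° → (9.7769, -12.0550, 104.9000°)

(9.7769, -12.0550, 104.9000°)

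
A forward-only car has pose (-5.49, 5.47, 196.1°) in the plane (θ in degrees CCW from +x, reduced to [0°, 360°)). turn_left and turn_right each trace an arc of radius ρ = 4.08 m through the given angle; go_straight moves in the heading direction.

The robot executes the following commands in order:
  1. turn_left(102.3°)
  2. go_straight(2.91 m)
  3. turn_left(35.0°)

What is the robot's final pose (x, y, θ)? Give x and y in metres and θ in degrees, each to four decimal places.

(-4.8013, -4.6579, 333.4000°)

set_pose: (x, y, θ) = (-5.4900, 5.4700, 196.1000°), ρ = 4.08
turn_left(102.3°): centre at ρ to the left, rotate +102.3° → (-7.9475, -0.3905, 298.4000°)
go_straight(2.91): x += 2.91·cos θ, y += 2.91·sin θ → (-6.5635, -2.9503, 298.4000°)
turn_left(35.0°): centre at ρ to the left, rotate +35.0° → (-4.8013, -4.6579, 333.4000°)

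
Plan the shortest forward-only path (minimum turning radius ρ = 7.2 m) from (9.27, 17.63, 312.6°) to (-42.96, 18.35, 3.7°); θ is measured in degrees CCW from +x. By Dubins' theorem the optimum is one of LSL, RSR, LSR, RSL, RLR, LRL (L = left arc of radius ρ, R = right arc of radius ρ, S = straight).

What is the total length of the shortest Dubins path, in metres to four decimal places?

Let ψ = atan2(Δy, Δx) = atan2(0.72, -52.23) = 179.2102° be the start→goal bearing.
Normalize: d = |goal − start| / ρ = 52.234962/7.2 = 7.254856, α = (θ_start − ψ) mod 360° = 133.3898° = 2.328091 rad, β = (θ_goal − ψ) mod 360° = 184.4898° = 3.219954 rad.
Common terms: sin α = 0.726697, cos α = -0.686958, sin β = -0.078281, cos β = -0.996931, cos(α−β) = 0.627963, d² = 52.632934. Work in radians in the unit-radius frame; every candidate has L = ρ·(t + p + q).
LSL: p² = 2 + d² − 2cos(α−β) + 2d(sin α − sin β) = 65.057014; p = √p² = 8.065793; φ = atan2(cos β − cos α, d + sin α − sin β) = -0.038440 rad; t = (φ − α) mod 2π = 3.916654 rad, q = (β − φ) mod 2π = 3.258394 rad → L = 7.2·(3.916654 + 8.065793 + 3.258394) = 7.2·15.240841 = 109.734058 m
RSR: p² = 2 + d² − 2cos(α−β) + 2d(sin β − sin α) = 41.697002; p = √p² = 6.457322; φ = atan2(cos α − cos β, d − sin α + sin β) = 0.048022 rad; t = (α − φ) mod 2π = 2.280069 rad, q = (φ − β) mod 2π = 3.111253 rad → L = 7.2·(2.280069 + 6.457322 + 3.111253) = 7.2·11.848644 = 85.310234 m
LSR: p² = d² − 2 + 2cos(α−β) + 2d(sin α + sin β) = 61.297187; p = √p² = 7.829252; φ = atan2(−cos α − cos β, d + sin α + sin β) − atan2(−2, p) = 0.460027 rad; t = (φ − α) mod 2π = 4.415121 rad, q = (φ − β) mod 2π = 3.523258 rad → L = 7.2·(4.415121 + 7.829252 + 3.523258) = 7.2·15.767631 = 113.526946 m
RSL: p² = d² − 2 + 2cos(α−β) − 2d(sin α + sin β) = 42.480533; p = √p² = 6.517709; φ = atan2(cos α + cos β, d − sin α − sin β) − atan2(2, p) = -0.547307 rad; t = (α − φ) mod 2π = 2.875398 rad, q = (β − φ) mod 2π = 3.767261 rad → L = 7.2·(2.875398 + 6.517709 + 3.767261) = 7.2·13.160368 = 94.754651 m
RLR: c = (6 − d² + 2cos(α−β) + 2d(sin α − sin β))/8 = -4.212125, |c| > 1 → infeasible
LRL: c = (6 − d² + 2cos(α−β) − 2d(sin α − sin β))/8 = -7.132127, |c| > 1 → infeasible
Shortest: RSR with L = 85.310234 m ≈ 85.3102 m

85.3102 m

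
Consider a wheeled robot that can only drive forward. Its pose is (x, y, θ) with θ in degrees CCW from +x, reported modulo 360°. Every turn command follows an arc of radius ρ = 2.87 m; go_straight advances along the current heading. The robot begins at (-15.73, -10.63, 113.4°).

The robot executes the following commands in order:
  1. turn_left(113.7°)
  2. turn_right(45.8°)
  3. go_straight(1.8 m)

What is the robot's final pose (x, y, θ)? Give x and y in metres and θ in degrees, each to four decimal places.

(-24.3032, -10.7726, 181.3000°)

set_pose: (x, y, θ) = (-15.7300, -10.6300, 113.4000°), ρ = 2.87
turn_left(113.7°): centre at ρ to the left, rotate +113.7° → (-20.4664, -9.8161, 227.1000°)
turn_right(45.8°): centre at ρ to the right, rotate −45.8° → (-22.5036, -10.7317, 181.3000°)
go_straight(1.8): x += 1.8·cos θ, y += 1.8·sin θ → (-24.3032, -10.7726, 181.3000°)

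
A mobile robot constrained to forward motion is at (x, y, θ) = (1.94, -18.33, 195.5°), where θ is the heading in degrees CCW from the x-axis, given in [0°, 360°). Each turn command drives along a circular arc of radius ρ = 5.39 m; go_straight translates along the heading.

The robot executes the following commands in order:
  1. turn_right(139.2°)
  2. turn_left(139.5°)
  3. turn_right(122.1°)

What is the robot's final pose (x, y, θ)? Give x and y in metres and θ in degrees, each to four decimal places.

set_pose: (x, y, θ) = (1.9400, -18.3300, 195.5000°), ρ = 5.39
turn_right(139.2°): centre at ρ to the right, rotate −139.2° → (-3.9846, -10.1454, 56.3000°)
turn_left(139.5°): centre at ρ to the left, rotate +139.5° → (-9.9365, -1.9685, 195.8000°)
turn_right(122.1°): centre at ρ to the right, rotate −122.1° → (-16.5774, 4.7307, 73.7000°)

(-16.5774, 4.7307, 73.7000°)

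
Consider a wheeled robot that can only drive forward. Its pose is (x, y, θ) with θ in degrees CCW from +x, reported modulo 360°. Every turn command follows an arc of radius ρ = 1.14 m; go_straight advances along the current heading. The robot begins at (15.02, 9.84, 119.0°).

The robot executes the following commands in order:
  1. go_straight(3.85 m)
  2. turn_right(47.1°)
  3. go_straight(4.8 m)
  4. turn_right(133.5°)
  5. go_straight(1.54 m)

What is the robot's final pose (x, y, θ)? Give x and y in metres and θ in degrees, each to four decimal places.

(17.3771, 17.5100, 298.4000°)

set_pose: (x, y, θ) = (15.0200, 9.8400, 119.0000°), ρ = 1.14
go_straight(3.85): x += 3.85·cos θ, y += 3.85·sin θ → (13.1535, 13.2073, 119.0000°)
turn_right(47.1°): centre at ρ to the right, rotate −47.1° → (13.0670, 14.1141, 71.9000°)
go_straight(4.8): x += 4.8·cos θ, y += 4.8·sin θ → (14.5582, 18.6766, 71.9000°)
turn_right(133.5°): centre at ρ to the right, rotate −133.5° → (16.6446, 18.8647, -61.6000° ≡ 298.4000°)
go_straight(1.54): x += 1.54·cos θ, y += 1.54·sin θ → (17.3771, 17.5100, 298.4000°)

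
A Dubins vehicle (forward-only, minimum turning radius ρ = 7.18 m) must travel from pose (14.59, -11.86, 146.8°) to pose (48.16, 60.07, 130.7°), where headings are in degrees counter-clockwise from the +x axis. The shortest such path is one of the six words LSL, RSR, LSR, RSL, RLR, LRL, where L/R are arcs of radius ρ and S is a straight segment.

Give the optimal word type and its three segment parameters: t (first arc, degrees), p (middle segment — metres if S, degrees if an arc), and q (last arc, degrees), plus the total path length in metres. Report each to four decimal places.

Let ψ = atan2(Δy, Δx) = atan2(71.93, 33.57) = 64.9814° be the start→goal bearing.
Normalize: d = |goal − start| / ρ = 79.378018/7.18 = 11.055434, α = (θ_start − ψ) mod 360° = 81.8186° = 1.428005 rad, β = (θ_goal − ψ) mod 360° = 65.7186° = 1.147007 rad.
Common terms: sin α = 0.989823, cos α = 0.142307, sin β = 0.911537, cos β = 0.411218, cos(α−β) = 0.960779, d² = 122.222628. Work in radians in the unit-radius frame; every candidate has L = ρ·(t + p + q).
LSL: p² = 2 + d² − 2cos(α−β) + 2d(sin α − sin β) = 124.032030; p = √p² = 11.136967; φ = atan2(cos β − cos α, d + sin α − sin β) = 0.024148 rad; t = (φ − α) mod 2π = 4.879329 rad, q = (β − φ) mod 2π = 1.122858 rad → L = 7.18·(4.879329 + 11.136967 + 1.122858) = 7.18·17.139154 = 123.059126 m
RSR: p² = 2 + d² − 2cos(α−β) + 2d(sin β − sin α) = 120.570109; p = √p² = 10.980442; φ = atan2(cos α − cos β, d − sin α + sin β) = -0.024492 rad; t = (α − φ) mod 2π = 1.452497 rad, q = (φ − β) mod 2π = 5.111686 rad → L = 7.18·(1.452497 + 10.980442 + 5.111686) = 7.18·17.544625 = 125.970411 m
LSR: p² = d² − 2 + 2cos(α−β) + 2d(sin α + sin β) = 164.184900; p = √p² = 12.813466; φ = atan2(−cos α − cos β, d + sin α + sin β) − atan2(−2, p) = 0.112142 rad; t = (φ − α) mod 2π = 4.967322 rad, q = (φ − β) mod 2π = 5.248320 rad → L = 7.18·(4.967322 + 12.813466 + 5.248320) = 7.18·23.029108 = 165.348996 m
RSL: p² = d² − 2 + 2cos(α−β) − 2d(sin α + sin β) = 80.103472; p = √p² = 8.950054; φ = atan2(cos α + cos β, d − sin α − sin β) − atan2(2, p) = -0.159456 rad; t = (α − φ) mod 2π = 1.587461 rad, q = (β − φ) mod 2π = 1.306463 rad → L = 7.18·(1.587461 + 8.950054 + 1.306463) = 7.18·11.843978 = 85.039764 m
RLR: c = (6 − d² + 2cos(α−β) + 2d(sin α − sin β))/8 = -14.071264, |c| > 1 → infeasible
LRL: c = (6 − d² + 2cos(α−β) − 2d(sin α − sin β))/8 = -14.504004, |c| > 1 → infeasible
Shortest: RSL with L = 85.039764 m ≈ 85.0398 m
Convert RSL to answer units (arcs ×180/π): t = 1.587461·180/π = 90.9548°, p = ρ·p = 7.18·8.950054 = 64.2614 m, q = 1.306463·180/π = 74.8548°, L = 85.0398 m.

RSL: t = 90.9548°, p = 64.2614 m, q = 74.8548°, L = 85.0398 m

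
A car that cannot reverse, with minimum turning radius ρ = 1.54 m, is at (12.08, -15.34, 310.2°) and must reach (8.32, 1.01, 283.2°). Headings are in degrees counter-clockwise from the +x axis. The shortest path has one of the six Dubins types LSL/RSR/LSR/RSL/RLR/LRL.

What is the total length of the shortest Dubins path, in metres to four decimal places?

Let ψ = atan2(Δy, Δx) = atan2(16.35, -3.76) = 102.9511° be the start→goal bearing.
Normalize: d = |goal − start| / ρ = 16.776773/1.54 = 10.894008, α = (θ_start − ψ) mod 360° = 207.2489° = 3.617176 rad, β = (θ_goal − ψ) mod 360° = 180.2489° = 3.145937 rad.
Common terms: sin α = -0.457857, cos α = -0.889026, sin β = -0.004344, cos β = -0.999991, cos(α−β) = 0.891007, d² = 118.679415. Work in radians in the unit-radius frame; every candidate has L = ρ·(t + p + q).
LSL: p² = 2 + d² − 2cos(α−β) + 2d(sin α − sin β) = 109.016259; p = √p² = 10.441085; φ = atan2(cos β − cos α, d + sin α − sin β) = -0.010628 rad; t = (φ − α) mod 2π = 2.655382 rad, q = (β − φ) mod 2π = 3.156565 rad → L = 1.54·(2.655382 + 10.441085 + 3.156565) = 1.54·16.253032 = 25.029669 m
RSR: p² = 2 + d² − 2cos(α−β) + 2d(sin β − sin α) = 128.778545; p = √p² = 11.348063; φ = atan2(cos α − cos β, d − sin α + sin β) = 0.009778 rad; t = (α − φ) mod 2π = 3.607397 rad, q = (φ − β) mod 2π = 3.147027 rad → L = 1.54·(3.607397 + 11.348063 + 3.147027) = 1.54·18.102488 = 27.877831 m
LSR: p² = d² − 2 + 2cos(α−β) + 2d(sin α + sin β) = 108.390986; p = √p² = 10.411099; φ = atan2(−cos α − cos β, d + sin α + sin β) − atan2(−2, p) = 0.368932 rad; t = (φ − α) mod 2π = 3.034941 rad, q = (φ − β) mod 2π = 3.506180 rad → L = 1.54·(3.034941 + 10.411099 + 3.506180) = 1.54·16.952221 = 26.106420 m
RSL: p² = d² − 2 + 2cos(α−β) − 2d(sin α + sin β) = 128.531870; p = √p² = 11.337190; φ = atan2(cos α + cos β, d − sin α − sin β) − atan2(2, p) = -0.339447 rad; t = (α − φ) mod 2π = 3.956623 rad, q = (β − φ) mod 2π = 3.485384 rad → L = 1.54·(3.956623 + 11.337190 + 3.485384) = 1.54·18.779196 = 28.919962 m
RLR: c = (6 − d² + 2cos(α−β) + 2d(sin α − sin β))/8 = -15.097318, |c| > 1 → infeasible
LRL: c = (6 − d² + 2cos(α−β) − 2d(sin α − sin β))/8 = -12.627032, |c| > 1 → infeasible
Shortest: LSL with L = 25.029669 m ≈ 25.0297 m

25.0297 m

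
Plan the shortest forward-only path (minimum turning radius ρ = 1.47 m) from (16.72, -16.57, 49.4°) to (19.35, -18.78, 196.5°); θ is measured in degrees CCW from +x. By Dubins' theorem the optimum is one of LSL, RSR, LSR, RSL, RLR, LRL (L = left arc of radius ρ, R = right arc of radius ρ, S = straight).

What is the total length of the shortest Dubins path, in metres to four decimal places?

6.5697 m

Let ψ = atan2(Δy, Δx) = atan2(-2.21, 2.63) = -40.0405° be the start→goal bearing.
Normalize: d = |goal − start| / ρ = 3.435258/1.47 = 2.336910, α = (θ_start − ψ) mod 360° = 89.4405° = 1.561031 rad, β = (θ_goal − ψ) mod 360° = 236.5405° = 4.128410 rad.
Common terms: sin α = 0.999952, cos α = 0.009765, sin β = -0.834276, cos β = -0.551348, cos(α−β) = -0.839620, d² = 5.461150. Work in radians in the unit-radius frame; every candidate has L = ρ·(t + p + q).
LSL: p² = 2 + d² − 2cos(α−β) + 2d(sin α − sin β) = 17.713243; p = √p² = 4.208710; φ = atan2(cos β − cos α, d + sin α − sin β) = -0.133720 rad; t = (φ − α) mod 2π = 4.588434 rad, q = (β − φ) mod 2π = 4.262130 rad → L = 1.47·(4.588434 + 4.208710 + 4.262130) = 1.47·13.059275 = 19.197134 m
RSR: p² = 2 + d² − 2cos(α−β) + 2d(sin β − sin α) = 0.567538; p = √p² = 0.753351; φ = atan2(cos α − cos β, d − sin α + sin β) = 0.840269 rad; t = (α − φ) mod 2π = 0.720761 rad, q = (φ − β) mod 2π = 2.995045 rad → L = 1.47·(0.720761 + 0.753351 + 2.995045) = 1.47·4.469157 = 6.569661 m
LSR: p² = d² − 2 + 2cos(α−β) + 2d(sin α + sin β) = 2.556254; p = √p² = 1.598829; φ = atan2(−cos α − cos β, d + sin α + sin β) − atan2(−2, p) = 1.109535 rad; t = (φ − α) mod 2π = 5.831690 rad, q = (φ − β) mod 2π = 3.264310 rad → L = 1.47·(5.831690 + 1.598829 + 3.264310) = 1.47·10.694829 = 15.721398 m
RSL: p² = d² − 2 + 2cos(α−β) − 2d(sin α + sin β) = 1.007567; p = √p² = 1.003776; φ = atan2(cos α + cos β, d − sin α − sin β) − atan2(2, p) = -1.350086 rad; t = (α − φ) mod 2π = 2.911117 rad, q = (β − φ) mod 2π = 5.478497 rad → L = 1.47·(2.911117 + 1.003776 + 5.478497) = 1.47·9.393390 = 13.808284 m
RLR: c = (6 − d² + 2cos(α−β) + 2d(sin α − sin β))/8 = 0.929058; p = 2π − arccos c = 5.904247 rad; φ = atan2(cos α − cos β, d − sin α + sin β) = 0.840269 rad; t = (α − φ + p/2) mod 2π = 3.672885 rad, q = (α − β − t + p) mod 2π = 5.947168 rad → L = 1.47·(3.672885 + 5.904247 + 5.947168) = 1.47·15.524299 = 22.820720 m
LRL: c = (6 − d² + 2cos(α−β) − 2d(sin α − sin β))/8 = -1.214155, |c| > 1 → infeasible
Shortest: RSR with L = 6.569661 m ≈ 6.5697 m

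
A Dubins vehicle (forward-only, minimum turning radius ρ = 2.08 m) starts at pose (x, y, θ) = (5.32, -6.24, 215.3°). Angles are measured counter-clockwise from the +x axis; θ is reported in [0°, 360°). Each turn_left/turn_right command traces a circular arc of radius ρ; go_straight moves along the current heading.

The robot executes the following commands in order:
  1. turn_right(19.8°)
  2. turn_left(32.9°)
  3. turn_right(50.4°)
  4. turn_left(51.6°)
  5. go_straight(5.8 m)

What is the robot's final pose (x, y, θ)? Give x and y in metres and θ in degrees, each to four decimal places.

(-3.3693, -13.0155, 229.6000°)

set_pose: (x, y, θ) = (5.3200, -6.2400, 215.3000°), ρ = 2.08
turn_right(19.8°): centre at ρ to the right, rotate −19.8° → (4.6739, -6.5468, 195.5000°)
turn_left(32.9°): centre at ρ to the left, rotate +32.9° → (3.6743, -7.1702, 228.4000°)
turn_right(50.4°): centre at ρ to the right, rotate −50.4° → (2.0463, -7.8679, 178.0000°)
turn_left(51.6°): centre at ρ to the left, rotate +51.6° → (0.3897, -8.5986, 229.6000°)
go_straight(5.8): x += 5.8·cos θ, y += 5.8·sin θ → (-3.3693, -13.0155, 229.6000°)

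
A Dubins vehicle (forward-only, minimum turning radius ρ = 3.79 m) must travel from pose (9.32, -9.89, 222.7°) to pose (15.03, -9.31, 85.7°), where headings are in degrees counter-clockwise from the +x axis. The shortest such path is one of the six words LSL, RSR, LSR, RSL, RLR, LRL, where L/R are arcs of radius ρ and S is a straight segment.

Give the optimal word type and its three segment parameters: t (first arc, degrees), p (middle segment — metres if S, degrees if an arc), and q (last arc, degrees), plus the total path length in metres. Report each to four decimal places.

Let ψ = atan2(Δy, Δx) = atan2(0.58, 5.71) = 5.8000° be the start→goal bearing.
Normalize: d = |goal − start| / ρ = 5.739381/3.79 = 1.514349, α = (θ_start − ψ) mod 360° = 216.9000° = 3.785619 rad, β = (θ_goal − ψ) mod 360° = 79.9000° = 1.394518 rad.
Common terms: sin α = -0.600420, cos α = -0.799685, sin β = 0.984503, cos β = 0.175367, cos(α−β) = -0.731354, d² = 2.293252. Work in radians in the unit-radius frame; every candidate has L = ρ·(t + p + q).
LSL: p² = 2 + d² − 2cos(α−β) + 2d(sin α − sin β) = 0.955706; p = √p² = 0.977602; φ = atan2(cos β − cos α, d + sin α − sin β) = 1.643051 rad; t = (φ − α) mod 2π = 4.140617 rad, q = (β − φ) mod 2π = 6.034653 rad → L = 3.79·(4.140617 + 0.977602 + 6.034653) = 3.79·11.152872 = 42.269383 m
RSR: p² = 2 + d² − 2cos(α−β) + 2d(sin β − sin α) = 10.556213; p = √p² = 3.249033; φ = atan2(cos α − cos β, d − sin α + sin β) = -0.304803 rad; t = (α − φ) mod 2π = 4.090422 rad, q = (φ − β) mod 2π = 4.583864 rad → L = 3.79·(4.090422 + 3.249033 + 4.583864) = 3.79·11.923319 = 45.189379 m
LSR: p² = d² − 2 + 2cos(α−β) + 2d(sin α + sin β) = -0.006185 < 0 → infeasible
RSL: p² = d² − 2 + 2cos(α−β) − 2d(sin α + sin β) = -2.332726 < 0 → infeasible
RLR: c = (6 − d² + 2cos(α−β) + 2d(sin α − sin β))/8 = -0.319527; p = 2π − arccos c = 4.387159 rad; φ = atan2(cos α − cos β, d − sin α + sin β) = -0.304803 rad; t = (α − φ + p/2) mod 2π = 0.000816 rad, q = (α − β − t + p) mod 2π = 0.494259 rad → L = 3.79·(0.000816 + 4.387159 + 0.494259) = 3.79·4.882234 = 18.503667 m
LRL: c = (6 − d² + 2cos(α−β) − 2d(sin α − sin β))/8 = 0.880537; p = 2π − arccos c = 5.789383 rad; φ = atan2(cos β − cos α, d + sin α − sin β) = 1.643051 rad; t = (φ − α + p/2) mod 2π = 0.752123 rad, q = (β − α − t + p) mod 2π = 2.646158 rad → L = 3.79·(0.752123 + 5.789383 + 2.646158) = 3.79·9.187664 = 34.821246 m
Shortest: RLR with L = 18.503667 m ≈ 18.5037 m
Convert RLR to answer units (arcs ×180/π): t = 0.000816·180/π = 0.0468°, p = 4.387159·180/π = 251.3657°, q = 0.494259·180/π = 28.3189°, L = 18.5037 m.

RLR: t = 0.0468°, p = 251.3657°, q = 28.3189°, L = 18.5037 m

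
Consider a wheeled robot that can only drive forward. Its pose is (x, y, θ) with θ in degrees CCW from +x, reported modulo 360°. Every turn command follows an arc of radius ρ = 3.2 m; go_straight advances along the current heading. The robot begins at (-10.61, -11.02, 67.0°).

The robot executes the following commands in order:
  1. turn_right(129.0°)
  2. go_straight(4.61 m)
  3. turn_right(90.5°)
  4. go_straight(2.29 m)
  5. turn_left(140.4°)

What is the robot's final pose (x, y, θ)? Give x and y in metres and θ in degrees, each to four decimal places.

set_pose: (x, y, θ) = (-10.6100, -11.0200, 67.0000°), ρ = 3.2
turn_right(129.0°): centre at ρ to the right, rotate −129.0° → (-4.8390, -10.7680, -62.0000° ≡ 298.0000°)
go_straight(4.61): x += 4.61·cos θ, y += 4.61·sin θ → (-2.6747, -14.8384, 298.0000°)
turn_right(90.5°): centre at ρ to the right, rotate −90.5° → (-4.0225, -19.1792, 207.5000°)
go_straight(2.29): x += 2.29·cos θ, y += 2.29·sin θ → (-6.0538, -20.2366, 207.5000°)
turn_left(140.4°): centre at ρ to the left, rotate +140.4° → (-5.2470, -26.2039, 347.9000°)

(-5.2470, -26.2039, 347.9000°)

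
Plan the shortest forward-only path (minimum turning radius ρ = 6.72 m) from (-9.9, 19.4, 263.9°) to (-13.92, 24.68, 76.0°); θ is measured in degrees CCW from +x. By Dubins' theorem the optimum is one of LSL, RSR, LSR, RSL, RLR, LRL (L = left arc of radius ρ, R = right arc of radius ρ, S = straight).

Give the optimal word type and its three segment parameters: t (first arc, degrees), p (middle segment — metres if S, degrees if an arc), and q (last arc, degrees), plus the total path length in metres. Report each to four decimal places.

Let ψ = atan2(Δy, Δx) = atan2(5.28, -4.02) = 127.2843° be the start→goal bearing.
Normalize: d = |goal − start| / ρ = 6.636174/6.72 = 0.987526, α = (θ_start − ψ) mod 360° = 136.6157° = 2.384393 rad, β = (θ_goal − ψ) mod 360° = 308.7157° = 5.388105 rad.
Common terms: sin α = 0.686889, cos α = -0.726763, sin β = -0.780259, cos β = 0.625456, cos(α−β) = -0.990509, d² = 0.975207. Work in radians in the unit-radius frame; every candidate has L = ρ·(t + p + q).
LSL: p² = 2 + d² − 2cos(α−β) + 2d(sin α − sin β) = 7.853919; p = √p² = 2.802485; φ = atan2(cos β − cos α, d + sin α − sin β) = 0.503515 rad; t = (φ − α) mod 2π = 4.402307 rad, q = (β − φ) mod 2π = 4.884590 rad → L = 6.72·(4.402307 + 2.802485 + 4.884590) = 6.72·12.089381 = 81.240643 m
RSR: p² = 2 + d² − 2cos(α−β) + 2d(sin β − sin α) = 2.058533; p = √p² = 1.434759; φ = atan2(cos α − cos β, d − sin α + sin β) = -1.911646 rad; t = (α − φ) mod 2π = 4.296039 rad, q = (φ − β) mod 2π = 5.266620 rad → L = 6.72·(4.296039 + 1.434759 + 5.266620) = 6.72·10.997418 = 73.902648 m
LSR: p² = d² − 2 + 2cos(α−β) + 2d(sin α + sin β) = -3.190223 < 0 → infeasible
RSL: p² = d² − 2 + 2cos(α−β) − 2d(sin α + sin β) = -2.821400 < 0 → infeasible
RLR: c = (6 − d² + 2cos(α−β) + 2d(sin α − sin β))/8 = 0.742683; p = 2π − arccos c = 5.549458 rad; φ = atan2(cos α − cos β, d − sin α + sin β) = -1.911646 rad; t = (α − φ + p/2) mod 2π = 0.787583 rad, q = (α − β − t + p) mod 2π = 1.758164 rad → L = 6.72·(0.787583 + 5.549458 + 1.758164) = 6.72·8.095204 = 54.399769 m
LRL: c = (6 − d² + 2cos(α−β) − 2d(sin α − sin β))/8 = 0.018260; p = 2π − arccos c = 4.730650 rad; φ = atan2(cos β − cos α, d + sin α − sin β) = 0.503515 rad; t = (φ − α + p/2) mod 2π = 0.484447 rad, q = (β − α − t + p) mod 2π = 0.966730 rad → L = 6.72·(0.484447 + 4.730650 + 0.966730) = 6.72·6.181826 = 41.541874 m
Shortest: LRL with L = 41.541874 m ≈ 41.5419 m
Convert LRL to answer units (arcs ×180/π): t = 0.484447·180/π = 27.7567°, p = 4.730650·180/π = 271.0463°, q = 0.966730·180/π = 55.3895°, L = 41.5419 m.

LRL: t = 27.7567°, p = 271.0463°, q = 55.3895°, L = 41.5419 m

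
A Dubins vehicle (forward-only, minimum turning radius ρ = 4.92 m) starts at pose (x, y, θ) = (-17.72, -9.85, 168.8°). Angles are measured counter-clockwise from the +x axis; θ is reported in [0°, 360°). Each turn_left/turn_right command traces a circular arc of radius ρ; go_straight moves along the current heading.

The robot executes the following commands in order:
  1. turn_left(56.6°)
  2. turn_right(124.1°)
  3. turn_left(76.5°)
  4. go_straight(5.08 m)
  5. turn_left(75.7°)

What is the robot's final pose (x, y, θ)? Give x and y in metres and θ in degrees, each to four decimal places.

(-45.1249, -8.1029, 253.5000°)

set_pose: (x, y, θ) = (-17.7200, -9.8500, 168.8000°), ρ = 4.92
turn_left(56.6°): centre at ρ to the left, rotate +56.6° → (-22.1788, -11.2217, 225.4000°)
turn_right(124.1°): centre at ρ to the right, rotate −124.1° → (-30.5066, -8.7312, 101.3000°)
turn_left(76.5°): centre at ρ to the left, rotate +76.5° → (-35.1423, -4.7788, 177.8000°)
go_straight(5.08): x += 5.08·cos θ, y += 5.08·sin θ → (-40.2186, -4.5838, 177.8000°)
turn_left(75.7°): centre at ρ to the left, rotate +75.7° → (-45.1249, -8.1029, 253.5000°)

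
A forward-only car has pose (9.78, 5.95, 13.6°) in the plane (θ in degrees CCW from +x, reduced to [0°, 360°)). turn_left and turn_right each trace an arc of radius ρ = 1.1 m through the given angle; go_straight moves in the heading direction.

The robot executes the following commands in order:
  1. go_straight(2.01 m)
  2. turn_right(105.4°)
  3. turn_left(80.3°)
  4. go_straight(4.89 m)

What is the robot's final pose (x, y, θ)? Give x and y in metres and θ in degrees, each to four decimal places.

(18.7637, 3.2315, 348.5000°)

set_pose: (x, y, θ) = (9.7800, 5.9500, 13.6000°), ρ = 1.1
go_straight(2.01): x += 2.01·cos θ, y += 2.01·sin θ → (11.7336, 6.4226, 13.6000°)
turn_right(105.4°): centre at ρ to the right, rotate −105.4° → (13.0918, 5.3189, -91.8000° ≡ 268.2000°)
turn_left(80.3°): centre at ρ to the left, rotate +80.3° → (13.9719, 4.2065, 348.5000°)
go_straight(4.89): x += 4.89·cos θ, y += 4.89·sin θ → (18.7637, 3.2315, 348.5000°)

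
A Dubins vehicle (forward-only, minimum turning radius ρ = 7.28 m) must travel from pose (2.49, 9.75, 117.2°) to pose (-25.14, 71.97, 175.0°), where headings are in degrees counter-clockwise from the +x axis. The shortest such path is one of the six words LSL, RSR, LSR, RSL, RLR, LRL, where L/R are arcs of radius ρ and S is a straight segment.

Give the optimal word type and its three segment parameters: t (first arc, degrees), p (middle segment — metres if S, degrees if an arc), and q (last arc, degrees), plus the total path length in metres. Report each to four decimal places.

Let ψ = atan2(Δy, Δx) = atan2(62.22, -27.63) = 113.9445° be the start→goal bearing.
Normalize: d = |goal − start| / ρ = 68.078964/7.28 = 9.351506, α = (θ_start − ψ) mod 360° = 3.2555° = 0.056818 rad, β = (θ_goal − ψ) mod 360° = 61.0555° = 1.065619 rad.
Common terms: sin α = 0.056788, cos α = 0.998386, sin β = 0.875089, cos β = 0.483963, cos(α−β) = 0.532876, d² = 87.450665. Work in radians in the unit-radius frame; every candidate has L = ρ·(t + p + q).
LSL: p² = 2 + d² − 2cos(α−β) + 2d(sin α − sin β) = 73.080225; p = √p² = 8.548697; φ = atan2(cos β − cos α, d + sin α − sin β) = -0.060212 rad; t = (φ − α) mod 2π = 6.166155 rad, q = (β − φ) mod 2π = 1.125831 rad → L = 7.28·(6.166155 + 8.548697 + 1.125831) = 7.28·15.840683 = 115.320171 m
RSR: p² = 2 + d² − 2cos(α−β) + 2d(sin β − sin α) = 103.689599; p = √p² = 10.182809; φ = atan2(cos α − cos β, d − sin α + sin β) = 0.050540 rad; t = (α − φ) mod 2π = 0.006278 rad, q = (φ − β) mod 2π = 5.268107 rad → L = 7.28·(0.006278 + 10.182809 + 5.268107) = 7.28·15.457194 = 112.528372 m
LSR: p² = d² − 2 + 2cos(α−β) + 2d(sin α + sin β) = 103.945313; p = √p² = 10.195357; φ = atan2(−cos α − cos β, d + sin α + sin β) − atan2(−2, p) = 0.050544 rad; t = (φ − α) mod 2π = 6.276911 rad, q = (φ − β) mod 2π = 5.268111 rad → L = 7.28·(6.276911 + 10.195357 + 5.268111) = 7.28·21.740379 = 158.269961 m
RSL: p² = d² − 2 + 2cos(α−β) − 2d(sin α + sin β) = 69.087522; p = √p² = 8.311890; φ = atan2(cos α + cos β, d − sin α − sin β) − atan2(2, p) = -0.061858 rad; t = (α − φ) mod 2π = 0.118676 rad, q = (β − φ) mod 2π = 1.127476 rad → L = 7.28·(0.118676 + 8.311890 + 1.127476) = 7.28·9.558043 = 69.582551 m
RLR: c = (6 − d² + 2cos(α−β) + 2d(sin α − sin β))/8 = -11.961200, |c| > 1 → infeasible
LRL: c = (6 − d² + 2cos(α−β) − 2d(sin α − sin β))/8 = -8.135028, |c| > 1 → infeasible
Shortest: RSL with L = 69.582551 m ≈ 69.5826 m
Convert RSL to answer units (arcs ×180/π): t = 0.118676·180/π = 6.7996°, p = ρ·p = 7.28·8.311890 = 60.5106 m, q = 1.127476·180/π = 64.5996°, L = 69.5826 m.

RSL: t = 6.7996°, p = 60.5106 m, q = 64.5996°, L = 69.5826 m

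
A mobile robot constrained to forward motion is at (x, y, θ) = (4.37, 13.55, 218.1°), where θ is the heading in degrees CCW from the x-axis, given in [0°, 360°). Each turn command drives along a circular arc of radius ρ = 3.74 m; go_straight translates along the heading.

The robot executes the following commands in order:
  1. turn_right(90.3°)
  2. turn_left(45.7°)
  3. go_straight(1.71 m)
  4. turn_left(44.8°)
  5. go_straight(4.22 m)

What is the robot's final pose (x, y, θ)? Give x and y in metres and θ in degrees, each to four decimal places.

(-11.1768, 12.4218, 218.3000°)

set_pose: (x, y, θ) = (4.3700, 13.5500, 218.1000°), ρ = 3.74
turn_right(90.3°): centre at ρ to the right, rotate −90.3° → (-0.8929, 14.2009, 127.8000°)
turn_left(45.7°): centre at ρ to the left, rotate +45.7° → (-3.4247, 15.6246, 173.5000°)
go_straight(1.71): x += 1.71·cos θ, y += 1.71·sin θ → (-5.1237, 15.8181, 173.5000°)
turn_left(44.8°): centre at ρ to the left, rotate +44.8° → (-7.8651, 15.0372, 218.3000°)
go_straight(4.22): x += 4.22·cos θ, y += 4.22·sin θ → (-11.1768, 12.4218, 218.3000°)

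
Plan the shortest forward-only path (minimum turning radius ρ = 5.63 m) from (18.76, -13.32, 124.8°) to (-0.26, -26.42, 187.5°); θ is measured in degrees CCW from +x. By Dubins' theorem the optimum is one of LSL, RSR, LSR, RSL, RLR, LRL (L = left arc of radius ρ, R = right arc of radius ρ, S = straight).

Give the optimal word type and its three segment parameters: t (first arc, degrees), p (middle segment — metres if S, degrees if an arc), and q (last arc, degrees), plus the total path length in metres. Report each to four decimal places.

LSR: t = 116.7840°, p = 10.9871 m, q = 54.0840°, L = 27.7770 m

Let ψ = atan2(Δy, Δx) = atan2(-13.10, -19.02) = -145.4429° be the start→goal bearing.
Normalize: d = |goal − start| / ρ = 23.094813/5.63 = 4.102098, α = (θ_start − ψ) mod 360° = 270.2429° = 4.716629 rad, β = (θ_goal − ψ) mod 360° = 332.9429° = 5.810950 rad.
Common terms: sin α = -0.999991, cos α = 0.004240, sin β = -0.454878, cos β = 0.890554, cos(α−β) = 0.458650, d² = 16.827210. Work in radians in the unit-radius frame; every candidate has L = ρ·(t + p + q).
LSL: p² = 2 + d² − 2cos(α−β) + 2d(sin α − sin β) = 13.437696; p = √p² = 3.665746; φ = atan2(cos β − cos α, d + sin α − sin β) = 0.244203 rad; t = (φ − α) mod 2π = 1.810759 rad, q = (β − φ) mod 2π = 5.566748 rad → L = 5.63·(1.810759 + 3.665746 + 5.566748) = 5.63·11.043253 = 62.173515 m
RSR: p² = 2 + d² − 2cos(α−β) + 2d(sin β − sin α) = 22.382126; p = √p² = 4.730975; φ = atan2(cos α − cos β, d − sin α + sin β) = -0.188456 rad; t = (α − φ) mod 2π = 4.905085 rad, q = (φ − β) mod 2π = 0.283779 rad → L = 5.63·(4.905085 + 4.730975 + 0.283779) = 5.63·9.919839 = 55.848694 m
LSR: p² = d² − 2 + 2cos(α−β) + 2d(sin α + sin β) = 3.808479; p = √p² = 1.951532; φ = atan2(−cos α − cos β, d + sin α + sin β) − atan2(−2, p) = 0.471708 rad; t = (φ − α) mod 2π = 2.038265 rad, q = (φ − β) mod 2π = 0.943943 rad → L = 5.63·(2.038265 + 1.951532 + 0.943943) = 5.63·4.933740 = 27.776959 m
RSL: p² = d² − 2 + 2cos(α−β) − 2d(sin α + sin β) = 27.680540; p = √p² = 5.261230; φ = atan2(cos α + cos β, d − sin α − sin β) − atan2(2, p) = -0.203617 rad; t = (α − φ) mod 2π = 4.920246 rad, q = (β − φ) mod 2π = 6.014567 rad → L = 5.63·(4.920246 + 5.261230 + 6.014567) = 5.63·16.196043 = 91.183723 m
RLR: c = (6 − d² + 2cos(α−β) + 2d(sin α − sin β))/8 = -1.797766, |c| > 1 → infeasible
LRL: c = (6 − d² + 2cos(α−β) − 2d(sin α − sin β))/8 = -0.679712; p = 2π − arccos c = 3.965019 rad; φ = atan2(cos β − cos α, d + sin α − sin β) = 0.244203 rad; t = (φ − α + p/2) mod 2π = 3.793269 rad, q = (β − α − t + p) mod 2π = 1.266072 rad → L = 5.63·(3.793269 + 3.965019 + 1.266072) = 5.63·9.024360 = 50.807145 m
Shortest: LSR with L = 27.776959 m ≈ 27.7770 m
Convert LSR to answer units (arcs ×180/π): t = 2.038265·180/π = 116.7840°, p = ρ·p = 5.63·1.951532 = 10.9871 m, q = 0.943943·180/π = 54.0840°, L = 27.7770 m.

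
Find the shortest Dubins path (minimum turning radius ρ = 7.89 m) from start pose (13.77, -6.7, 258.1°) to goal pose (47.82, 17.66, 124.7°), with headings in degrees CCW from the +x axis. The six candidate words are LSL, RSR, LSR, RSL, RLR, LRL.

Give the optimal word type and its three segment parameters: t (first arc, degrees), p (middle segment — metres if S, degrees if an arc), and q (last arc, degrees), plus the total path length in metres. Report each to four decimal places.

Let ψ = atan2(Δy, Δx) = atan2(24.36, 34.05) = 35.5806° be the start→goal bearing.
Normalize: d = |goal − start| / ρ = 41.866599/7.89 = 5.306286, α = (θ_start − ψ) mod 360° = 222.5194° = 3.883696 rad, β = (θ_goal − ψ) mod 360° = 89.1194° = 1.555426 rad.
Common terms: sin α = -0.675839, cos α = -0.737049, sin β = 0.999882, cos β = 0.015369, cos(α−β) = -0.687088, d² = 28.156674. Work in radians in the unit-radius frame; every candidate has L = ρ·(t + p + q).
LSL: p² = 2 + d² − 2cos(α−β) + 2d(sin α − sin β) = 13.747135; p = √p² = 3.707713; φ = atan2(cos β − cos α, d + sin α − sin β) = 0.204353 rad; t = (φ − α) mod 2π = 2.603842 rad, q = (β − φ) mod 2π = 1.351074 rad → L = 7.89·(2.603842 + 3.707713 + 1.351074) = 7.89·7.662629 = 60.458143 m
RSR: p² = 2 + d² − 2cos(α−β) + 2d(sin β − sin α) = 49.314563; p = √p² = 7.022433; φ = atan2(cos α − cos β, d − sin α + sin β) = -0.107351 rad; t = (α − φ) mod 2π = 3.991047 rad, q = (φ − β) mod 2π = 4.620408 rad → L = 7.89·(3.991047 + 7.022433 + 4.620408) = 7.89·15.633887 = 123.351371 m
LSR: p² = d² − 2 + 2cos(α−β) + 2d(sin α + sin β) = 28.221424; p = √p² = 5.312384; φ = atan2(−cos α − cos β, d + sin α + sin β) − atan2(−2, p) = 0.487549 rad; t = (φ − α) mod 2π = 2.887038 rad, q = (φ − β) mod 2π = 5.215307 rad → L = 7.89·(2.887038 + 5.312384 + 5.215307) = 7.89·13.414730 = 105.842218 m
RSL: p² = d² − 2 + 2cos(α−β) − 2d(sin α + sin β) = 21.343575; p = √p² = 4.619911; φ = atan2(cos α + cos β, d − sin α − sin β) − atan2(2, p) = -0.552400 rad; t = (α − φ) mod 2π = 4.436096 rad, q = (β − φ) mod 2π = 2.107827 rad → L = 7.89·(4.436096 + 4.619911 + 2.107827) = 7.89·11.163833 = 88.082643 m
RLR: c = (6 − d² + 2cos(α−β) + 2d(sin α − sin β))/8 = -5.164320, |c| > 1 → infeasible
LRL: c = (6 − d² + 2cos(α−β) − 2d(sin α − sin β))/8 = -0.718392; p = 2π − arccos c = 3.910901 rad; φ = atan2(cos β − cos α, d + sin α − sin β) = 0.204353 rad; t = (φ − α + p/2) mod 2π = 4.559293 rad, q = (β − α − t + p) mod 2π = 3.306524 rad → L = 7.89·(4.559293 + 3.910901 + 3.306524) = 7.89·11.776718 = 92.918307 m
Shortest: LSL with L = 60.458143 m ≈ 60.4581 m
Convert LSL to answer units (arcs ×180/π): t = 2.603842·180/π = 149.1892°, p = ρ·p = 7.89·3.707713 = 29.2539 m, q = 1.351074·180/π = 77.4108°, L = 60.4581 m.

LSL: t = 149.1892°, p = 29.2539 m, q = 77.4108°, L = 60.4581 m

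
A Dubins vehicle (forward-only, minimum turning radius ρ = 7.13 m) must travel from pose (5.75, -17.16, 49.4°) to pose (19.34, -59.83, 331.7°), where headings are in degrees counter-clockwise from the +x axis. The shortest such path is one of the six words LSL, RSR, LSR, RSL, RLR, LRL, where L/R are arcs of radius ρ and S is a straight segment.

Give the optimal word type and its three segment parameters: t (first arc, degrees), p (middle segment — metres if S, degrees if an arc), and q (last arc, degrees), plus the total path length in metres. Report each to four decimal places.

RSL: t = 144.3625°, p = 30.6335 m, q = 66.6625°, L = 56.8938 m

Let ψ = atan2(Δy, Δx) = atan2(-42.67, 13.59) = -72.3338° be the start→goal bearing.
Normalize: d = |goal − start| / ρ = 44.781882/7.13 = 6.280769, α = (θ_start − ψ) mod 360° = 121.7338° = 2.124656 rad, β = (θ_goal − ψ) mod 360° = 44.0338° = 0.768535 rad.
Common terms: sin α = 0.850501, cos α = -0.525974, sin β = 0.695083, cos β = 0.718930, cos(α−β) = 0.213030, d² = 39.448058. Work in radians in the unit-radius frame; every candidate has L = ρ·(t + p + q).
LSL: p² = 2 + d² − 2cos(α−β) + 2d(sin α − sin β) = 42.974290; p = √p² = 6.555478; φ = atan2(cos β − cos α, d + sin α − sin β) = 0.191063 rad; t = (φ − α) mod 2π = 4.349593 rad, q = (β − φ) mod 2π = 0.577472 rad → L = 7.13·(4.349593 + 6.555478 + 0.577472) = 7.13·11.482542 = 81.870527 m
RSR: p² = 2 + d² − 2cos(α−β) + 2d(sin β − sin α) = 39.069705; p = √p² = 6.250576; φ = atan2(cos α − cos β, d − sin α + sin β) = -0.200507 rad; t = (α − φ) mod 2π = 2.325163 rad, q = (φ − β) mod 2π = 5.314143 rad → L = 7.13·(2.325163 + 6.250576 + 5.314143) = 7.13·13.889883 = 99.034862 m
LSR: p² = d² − 2 + 2cos(α−β) + 2d(sin α + sin β) = 57.289026; p = √p² = 7.568951; φ = atan2(−cos α − cos β, d + sin α + sin β) − atan2(−2, p) = 0.233683 rad; t = (φ − α) mod 2π = 4.392213 rad, q = (φ − β) mod 2π = 5.748334 rad → L = 7.13·(4.392213 + 7.568951 + 5.748334) = 7.13·17.709498 = 126.268722 m
RSL: p² = d² − 2 + 2cos(α−β) − 2d(sin α + sin β) = 18.459212; p = √p² = 4.296419; φ = atan2(cos α + cos β, d − sin α − sin β) − atan2(2, p) = -0.394945 rad; t = (α − φ) mod 2π = 2.519601 rad, q = (β − φ) mod 2π = 1.163480 rad → L = 7.13·(2.519601 + 4.296419 + 1.163480) = 7.13·7.979499 = 56.893829 m
RLR: c = (6 − d² + 2cos(α−β) + 2d(sin α − sin β))/8 = -3.883713, |c| > 1 → infeasible
LRL: c = (6 − d² + 2cos(α−β) − 2d(sin α − sin β))/8 = -4.371786, |c| > 1 → infeasible
Shortest: RSL with L = 56.893829 m ≈ 56.8938 m
Convert RSL to answer units (arcs ×180/π): t = 2.519601·180/π = 144.3625°, p = ρ·p = 7.13·4.296419 = 30.6335 m, q = 1.163480·180/π = 66.6625°, L = 56.8938 m.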